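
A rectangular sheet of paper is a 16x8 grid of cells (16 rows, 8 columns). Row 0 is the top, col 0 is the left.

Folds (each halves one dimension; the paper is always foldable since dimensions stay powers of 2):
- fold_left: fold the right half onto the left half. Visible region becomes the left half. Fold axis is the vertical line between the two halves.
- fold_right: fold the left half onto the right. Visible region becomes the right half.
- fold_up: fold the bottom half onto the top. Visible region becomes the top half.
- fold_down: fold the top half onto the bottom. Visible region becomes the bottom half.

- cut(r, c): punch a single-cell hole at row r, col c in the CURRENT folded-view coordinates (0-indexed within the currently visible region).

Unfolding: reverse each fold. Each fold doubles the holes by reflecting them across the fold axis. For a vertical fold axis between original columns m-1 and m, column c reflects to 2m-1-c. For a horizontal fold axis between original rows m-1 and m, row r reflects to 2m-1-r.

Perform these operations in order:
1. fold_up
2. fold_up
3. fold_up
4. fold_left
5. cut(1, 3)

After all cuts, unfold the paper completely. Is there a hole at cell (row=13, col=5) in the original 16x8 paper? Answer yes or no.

Op 1 fold_up: fold axis h@8; visible region now rows[0,8) x cols[0,8) = 8x8
Op 2 fold_up: fold axis h@4; visible region now rows[0,4) x cols[0,8) = 4x8
Op 3 fold_up: fold axis h@2; visible region now rows[0,2) x cols[0,8) = 2x8
Op 4 fold_left: fold axis v@4; visible region now rows[0,2) x cols[0,4) = 2x4
Op 5 cut(1, 3): punch at orig (1,3); cuts so far [(1, 3)]; region rows[0,2) x cols[0,4) = 2x4
Unfold 1 (reflect across v@4): 2 holes -> [(1, 3), (1, 4)]
Unfold 2 (reflect across h@2): 4 holes -> [(1, 3), (1, 4), (2, 3), (2, 4)]
Unfold 3 (reflect across h@4): 8 holes -> [(1, 3), (1, 4), (2, 3), (2, 4), (5, 3), (5, 4), (6, 3), (6, 4)]
Unfold 4 (reflect across h@8): 16 holes -> [(1, 3), (1, 4), (2, 3), (2, 4), (5, 3), (5, 4), (6, 3), (6, 4), (9, 3), (9, 4), (10, 3), (10, 4), (13, 3), (13, 4), (14, 3), (14, 4)]
Holes: [(1, 3), (1, 4), (2, 3), (2, 4), (5, 3), (5, 4), (6, 3), (6, 4), (9, 3), (9, 4), (10, 3), (10, 4), (13, 3), (13, 4), (14, 3), (14, 4)]

Answer: no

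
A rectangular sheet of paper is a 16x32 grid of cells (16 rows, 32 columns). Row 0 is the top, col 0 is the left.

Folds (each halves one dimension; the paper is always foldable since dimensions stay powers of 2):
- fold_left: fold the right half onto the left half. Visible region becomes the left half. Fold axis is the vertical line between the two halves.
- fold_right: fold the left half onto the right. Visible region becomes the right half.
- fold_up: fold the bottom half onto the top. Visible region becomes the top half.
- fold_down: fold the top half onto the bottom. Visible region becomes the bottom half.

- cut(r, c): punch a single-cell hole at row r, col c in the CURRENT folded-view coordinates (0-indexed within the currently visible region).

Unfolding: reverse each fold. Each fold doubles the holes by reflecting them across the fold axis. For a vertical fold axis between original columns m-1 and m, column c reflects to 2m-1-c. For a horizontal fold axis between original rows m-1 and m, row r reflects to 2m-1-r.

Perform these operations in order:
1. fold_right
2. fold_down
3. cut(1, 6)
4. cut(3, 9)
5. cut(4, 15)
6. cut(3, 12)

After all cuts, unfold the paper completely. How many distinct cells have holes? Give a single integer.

Op 1 fold_right: fold axis v@16; visible region now rows[0,16) x cols[16,32) = 16x16
Op 2 fold_down: fold axis h@8; visible region now rows[8,16) x cols[16,32) = 8x16
Op 3 cut(1, 6): punch at orig (9,22); cuts so far [(9, 22)]; region rows[8,16) x cols[16,32) = 8x16
Op 4 cut(3, 9): punch at orig (11,25); cuts so far [(9, 22), (11, 25)]; region rows[8,16) x cols[16,32) = 8x16
Op 5 cut(4, 15): punch at orig (12,31); cuts so far [(9, 22), (11, 25), (12, 31)]; region rows[8,16) x cols[16,32) = 8x16
Op 6 cut(3, 12): punch at orig (11,28); cuts so far [(9, 22), (11, 25), (11, 28), (12, 31)]; region rows[8,16) x cols[16,32) = 8x16
Unfold 1 (reflect across h@8): 8 holes -> [(3, 31), (4, 25), (4, 28), (6, 22), (9, 22), (11, 25), (11, 28), (12, 31)]
Unfold 2 (reflect across v@16): 16 holes -> [(3, 0), (3, 31), (4, 3), (4, 6), (4, 25), (4, 28), (6, 9), (6, 22), (9, 9), (9, 22), (11, 3), (11, 6), (11, 25), (11, 28), (12, 0), (12, 31)]

Answer: 16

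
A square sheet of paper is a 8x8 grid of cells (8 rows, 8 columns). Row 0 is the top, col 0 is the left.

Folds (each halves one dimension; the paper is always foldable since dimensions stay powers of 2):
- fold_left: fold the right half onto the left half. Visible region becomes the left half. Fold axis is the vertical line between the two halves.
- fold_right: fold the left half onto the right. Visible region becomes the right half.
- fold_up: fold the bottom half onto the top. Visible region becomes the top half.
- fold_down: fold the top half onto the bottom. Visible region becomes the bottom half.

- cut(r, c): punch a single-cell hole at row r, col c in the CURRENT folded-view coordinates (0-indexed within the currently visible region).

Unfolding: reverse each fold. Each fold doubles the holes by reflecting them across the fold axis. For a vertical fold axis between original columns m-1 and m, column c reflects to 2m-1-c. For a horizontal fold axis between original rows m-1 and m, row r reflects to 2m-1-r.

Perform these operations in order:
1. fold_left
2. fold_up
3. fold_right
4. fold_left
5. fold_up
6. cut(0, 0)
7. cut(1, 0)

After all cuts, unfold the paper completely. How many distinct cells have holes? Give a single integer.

Answer: 64

Derivation:
Op 1 fold_left: fold axis v@4; visible region now rows[0,8) x cols[0,4) = 8x4
Op 2 fold_up: fold axis h@4; visible region now rows[0,4) x cols[0,4) = 4x4
Op 3 fold_right: fold axis v@2; visible region now rows[0,4) x cols[2,4) = 4x2
Op 4 fold_left: fold axis v@3; visible region now rows[0,4) x cols[2,3) = 4x1
Op 5 fold_up: fold axis h@2; visible region now rows[0,2) x cols[2,3) = 2x1
Op 6 cut(0, 0): punch at orig (0,2); cuts so far [(0, 2)]; region rows[0,2) x cols[2,3) = 2x1
Op 7 cut(1, 0): punch at orig (1,2); cuts so far [(0, 2), (1, 2)]; region rows[0,2) x cols[2,3) = 2x1
Unfold 1 (reflect across h@2): 4 holes -> [(0, 2), (1, 2), (2, 2), (3, 2)]
Unfold 2 (reflect across v@3): 8 holes -> [(0, 2), (0, 3), (1, 2), (1, 3), (2, 2), (2, 3), (3, 2), (3, 3)]
Unfold 3 (reflect across v@2): 16 holes -> [(0, 0), (0, 1), (0, 2), (0, 3), (1, 0), (1, 1), (1, 2), (1, 3), (2, 0), (2, 1), (2, 2), (2, 3), (3, 0), (3, 1), (3, 2), (3, 3)]
Unfold 4 (reflect across h@4): 32 holes -> [(0, 0), (0, 1), (0, 2), (0, 3), (1, 0), (1, 1), (1, 2), (1, 3), (2, 0), (2, 1), (2, 2), (2, 3), (3, 0), (3, 1), (3, 2), (3, 3), (4, 0), (4, 1), (4, 2), (4, 3), (5, 0), (5, 1), (5, 2), (5, 3), (6, 0), (6, 1), (6, 2), (6, 3), (7, 0), (7, 1), (7, 2), (7, 3)]
Unfold 5 (reflect across v@4): 64 holes -> [(0, 0), (0, 1), (0, 2), (0, 3), (0, 4), (0, 5), (0, 6), (0, 7), (1, 0), (1, 1), (1, 2), (1, 3), (1, 4), (1, 5), (1, 6), (1, 7), (2, 0), (2, 1), (2, 2), (2, 3), (2, 4), (2, 5), (2, 6), (2, 7), (3, 0), (3, 1), (3, 2), (3, 3), (3, 4), (3, 5), (3, 6), (3, 7), (4, 0), (4, 1), (4, 2), (4, 3), (4, 4), (4, 5), (4, 6), (4, 7), (5, 0), (5, 1), (5, 2), (5, 3), (5, 4), (5, 5), (5, 6), (5, 7), (6, 0), (6, 1), (6, 2), (6, 3), (6, 4), (6, 5), (6, 6), (6, 7), (7, 0), (7, 1), (7, 2), (7, 3), (7, 4), (7, 5), (7, 6), (7, 7)]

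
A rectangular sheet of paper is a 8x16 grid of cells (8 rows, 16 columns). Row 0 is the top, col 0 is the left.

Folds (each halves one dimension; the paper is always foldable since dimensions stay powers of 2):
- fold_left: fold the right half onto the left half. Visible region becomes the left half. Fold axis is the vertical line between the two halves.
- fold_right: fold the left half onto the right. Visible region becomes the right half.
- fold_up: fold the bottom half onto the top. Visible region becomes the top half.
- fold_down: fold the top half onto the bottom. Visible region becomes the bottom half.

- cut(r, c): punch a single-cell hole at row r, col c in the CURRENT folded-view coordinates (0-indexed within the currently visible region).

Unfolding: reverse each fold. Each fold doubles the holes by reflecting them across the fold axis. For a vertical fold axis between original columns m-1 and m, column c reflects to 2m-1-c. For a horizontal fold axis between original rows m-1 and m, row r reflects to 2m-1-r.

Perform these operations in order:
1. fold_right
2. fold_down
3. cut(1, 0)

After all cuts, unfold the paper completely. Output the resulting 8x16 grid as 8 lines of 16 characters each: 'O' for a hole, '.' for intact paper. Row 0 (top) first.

Answer: ................
................
.......OO.......
................
................
.......OO.......
................
................

Derivation:
Op 1 fold_right: fold axis v@8; visible region now rows[0,8) x cols[8,16) = 8x8
Op 2 fold_down: fold axis h@4; visible region now rows[4,8) x cols[8,16) = 4x8
Op 3 cut(1, 0): punch at orig (5,8); cuts so far [(5, 8)]; region rows[4,8) x cols[8,16) = 4x8
Unfold 1 (reflect across h@4): 2 holes -> [(2, 8), (5, 8)]
Unfold 2 (reflect across v@8): 4 holes -> [(2, 7), (2, 8), (5, 7), (5, 8)]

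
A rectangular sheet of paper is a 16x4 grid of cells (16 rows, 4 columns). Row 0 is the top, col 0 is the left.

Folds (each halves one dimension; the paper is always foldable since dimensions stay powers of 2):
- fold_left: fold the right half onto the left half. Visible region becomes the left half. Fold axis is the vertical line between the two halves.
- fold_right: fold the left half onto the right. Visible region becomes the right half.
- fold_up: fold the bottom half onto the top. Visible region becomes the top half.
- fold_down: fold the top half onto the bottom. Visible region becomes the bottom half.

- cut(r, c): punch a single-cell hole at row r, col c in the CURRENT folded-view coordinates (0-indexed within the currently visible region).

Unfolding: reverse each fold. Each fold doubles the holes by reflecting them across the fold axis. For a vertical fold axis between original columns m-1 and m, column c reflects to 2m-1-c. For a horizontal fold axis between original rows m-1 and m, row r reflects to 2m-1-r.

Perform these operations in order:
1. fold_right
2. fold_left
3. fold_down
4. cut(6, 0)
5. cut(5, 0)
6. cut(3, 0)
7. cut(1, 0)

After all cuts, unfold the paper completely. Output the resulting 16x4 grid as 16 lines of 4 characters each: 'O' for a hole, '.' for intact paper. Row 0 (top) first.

Answer: ....
OOOO
OOOO
....
OOOO
....
OOOO
....
....
OOOO
....
OOOO
....
OOOO
OOOO
....

Derivation:
Op 1 fold_right: fold axis v@2; visible region now rows[0,16) x cols[2,4) = 16x2
Op 2 fold_left: fold axis v@3; visible region now rows[0,16) x cols[2,3) = 16x1
Op 3 fold_down: fold axis h@8; visible region now rows[8,16) x cols[2,3) = 8x1
Op 4 cut(6, 0): punch at orig (14,2); cuts so far [(14, 2)]; region rows[8,16) x cols[2,3) = 8x1
Op 5 cut(5, 0): punch at orig (13,2); cuts so far [(13, 2), (14, 2)]; region rows[8,16) x cols[2,3) = 8x1
Op 6 cut(3, 0): punch at orig (11,2); cuts so far [(11, 2), (13, 2), (14, 2)]; region rows[8,16) x cols[2,3) = 8x1
Op 7 cut(1, 0): punch at orig (9,2); cuts so far [(9, 2), (11, 2), (13, 2), (14, 2)]; region rows[8,16) x cols[2,3) = 8x1
Unfold 1 (reflect across h@8): 8 holes -> [(1, 2), (2, 2), (4, 2), (6, 2), (9, 2), (11, 2), (13, 2), (14, 2)]
Unfold 2 (reflect across v@3): 16 holes -> [(1, 2), (1, 3), (2, 2), (2, 3), (4, 2), (4, 3), (6, 2), (6, 3), (9, 2), (9, 3), (11, 2), (11, 3), (13, 2), (13, 3), (14, 2), (14, 3)]
Unfold 3 (reflect across v@2): 32 holes -> [(1, 0), (1, 1), (1, 2), (1, 3), (2, 0), (2, 1), (2, 2), (2, 3), (4, 0), (4, 1), (4, 2), (4, 3), (6, 0), (6, 1), (6, 2), (6, 3), (9, 0), (9, 1), (9, 2), (9, 3), (11, 0), (11, 1), (11, 2), (11, 3), (13, 0), (13, 1), (13, 2), (13, 3), (14, 0), (14, 1), (14, 2), (14, 3)]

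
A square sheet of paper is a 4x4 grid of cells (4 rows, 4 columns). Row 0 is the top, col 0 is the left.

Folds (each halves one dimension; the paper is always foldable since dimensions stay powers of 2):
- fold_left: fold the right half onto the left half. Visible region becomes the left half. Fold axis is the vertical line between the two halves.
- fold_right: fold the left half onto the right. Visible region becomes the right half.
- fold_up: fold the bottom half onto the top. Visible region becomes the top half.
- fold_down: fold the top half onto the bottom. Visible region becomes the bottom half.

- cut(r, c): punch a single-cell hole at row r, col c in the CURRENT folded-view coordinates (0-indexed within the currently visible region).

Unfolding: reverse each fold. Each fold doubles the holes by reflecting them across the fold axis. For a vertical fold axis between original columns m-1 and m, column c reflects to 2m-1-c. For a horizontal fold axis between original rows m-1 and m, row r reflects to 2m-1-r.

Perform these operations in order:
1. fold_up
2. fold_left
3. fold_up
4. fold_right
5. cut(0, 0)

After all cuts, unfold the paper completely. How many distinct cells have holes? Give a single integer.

Answer: 16

Derivation:
Op 1 fold_up: fold axis h@2; visible region now rows[0,2) x cols[0,4) = 2x4
Op 2 fold_left: fold axis v@2; visible region now rows[0,2) x cols[0,2) = 2x2
Op 3 fold_up: fold axis h@1; visible region now rows[0,1) x cols[0,2) = 1x2
Op 4 fold_right: fold axis v@1; visible region now rows[0,1) x cols[1,2) = 1x1
Op 5 cut(0, 0): punch at orig (0,1); cuts so far [(0, 1)]; region rows[0,1) x cols[1,2) = 1x1
Unfold 1 (reflect across v@1): 2 holes -> [(0, 0), (0, 1)]
Unfold 2 (reflect across h@1): 4 holes -> [(0, 0), (0, 1), (1, 0), (1, 1)]
Unfold 3 (reflect across v@2): 8 holes -> [(0, 0), (0, 1), (0, 2), (0, 3), (1, 0), (1, 1), (1, 2), (1, 3)]
Unfold 4 (reflect across h@2): 16 holes -> [(0, 0), (0, 1), (0, 2), (0, 3), (1, 0), (1, 1), (1, 2), (1, 3), (2, 0), (2, 1), (2, 2), (2, 3), (3, 0), (3, 1), (3, 2), (3, 3)]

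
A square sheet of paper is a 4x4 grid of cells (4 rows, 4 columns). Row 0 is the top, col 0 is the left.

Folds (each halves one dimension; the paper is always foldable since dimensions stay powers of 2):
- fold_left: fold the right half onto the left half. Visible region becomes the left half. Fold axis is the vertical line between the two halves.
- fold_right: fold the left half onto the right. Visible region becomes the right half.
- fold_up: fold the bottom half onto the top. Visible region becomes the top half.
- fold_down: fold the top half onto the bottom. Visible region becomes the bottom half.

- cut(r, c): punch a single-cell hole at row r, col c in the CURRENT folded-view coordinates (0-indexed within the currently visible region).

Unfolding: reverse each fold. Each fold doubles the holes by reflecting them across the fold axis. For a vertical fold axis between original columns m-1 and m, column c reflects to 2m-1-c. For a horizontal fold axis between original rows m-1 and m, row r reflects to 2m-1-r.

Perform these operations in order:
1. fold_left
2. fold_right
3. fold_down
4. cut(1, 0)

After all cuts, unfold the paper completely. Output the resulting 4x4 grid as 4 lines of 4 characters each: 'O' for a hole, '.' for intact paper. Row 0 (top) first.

Answer: OOOO
....
....
OOOO

Derivation:
Op 1 fold_left: fold axis v@2; visible region now rows[0,4) x cols[0,2) = 4x2
Op 2 fold_right: fold axis v@1; visible region now rows[0,4) x cols[1,2) = 4x1
Op 3 fold_down: fold axis h@2; visible region now rows[2,4) x cols[1,2) = 2x1
Op 4 cut(1, 0): punch at orig (3,1); cuts so far [(3, 1)]; region rows[2,4) x cols[1,2) = 2x1
Unfold 1 (reflect across h@2): 2 holes -> [(0, 1), (3, 1)]
Unfold 2 (reflect across v@1): 4 holes -> [(0, 0), (0, 1), (3, 0), (3, 1)]
Unfold 3 (reflect across v@2): 8 holes -> [(0, 0), (0, 1), (0, 2), (0, 3), (3, 0), (3, 1), (3, 2), (3, 3)]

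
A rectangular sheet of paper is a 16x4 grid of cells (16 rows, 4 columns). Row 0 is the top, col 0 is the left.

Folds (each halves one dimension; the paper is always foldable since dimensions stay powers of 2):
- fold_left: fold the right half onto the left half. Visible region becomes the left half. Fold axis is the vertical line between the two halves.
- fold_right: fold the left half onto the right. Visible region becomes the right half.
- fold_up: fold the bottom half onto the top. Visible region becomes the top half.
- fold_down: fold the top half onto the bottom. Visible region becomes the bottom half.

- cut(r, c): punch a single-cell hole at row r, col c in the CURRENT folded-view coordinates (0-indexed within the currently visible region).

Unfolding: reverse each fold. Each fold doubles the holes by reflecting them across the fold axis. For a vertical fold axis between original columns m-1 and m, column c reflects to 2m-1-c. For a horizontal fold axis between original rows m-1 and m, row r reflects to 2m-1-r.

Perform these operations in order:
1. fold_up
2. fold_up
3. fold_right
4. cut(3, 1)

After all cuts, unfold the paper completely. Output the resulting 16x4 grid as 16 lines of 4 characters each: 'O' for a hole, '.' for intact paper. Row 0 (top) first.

Answer: ....
....
....
O..O
O..O
....
....
....
....
....
....
O..O
O..O
....
....
....

Derivation:
Op 1 fold_up: fold axis h@8; visible region now rows[0,8) x cols[0,4) = 8x4
Op 2 fold_up: fold axis h@4; visible region now rows[0,4) x cols[0,4) = 4x4
Op 3 fold_right: fold axis v@2; visible region now rows[0,4) x cols[2,4) = 4x2
Op 4 cut(3, 1): punch at orig (3,3); cuts so far [(3, 3)]; region rows[0,4) x cols[2,4) = 4x2
Unfold 1 (reflect across v@2): 2 holes -> [(3, 0), (3, 3)]
Unfold 2 (reflect across h@4): 4 holes -> [(3, 0), (3, 3), (4, 0), (4, 3)]
Unfold 3 (reflect across h@8): 8 holes -> [(3, 0), (3, 3), (4, 0), (4, 3), (11, 0), (11, 3), (12, 0), (12, 3)]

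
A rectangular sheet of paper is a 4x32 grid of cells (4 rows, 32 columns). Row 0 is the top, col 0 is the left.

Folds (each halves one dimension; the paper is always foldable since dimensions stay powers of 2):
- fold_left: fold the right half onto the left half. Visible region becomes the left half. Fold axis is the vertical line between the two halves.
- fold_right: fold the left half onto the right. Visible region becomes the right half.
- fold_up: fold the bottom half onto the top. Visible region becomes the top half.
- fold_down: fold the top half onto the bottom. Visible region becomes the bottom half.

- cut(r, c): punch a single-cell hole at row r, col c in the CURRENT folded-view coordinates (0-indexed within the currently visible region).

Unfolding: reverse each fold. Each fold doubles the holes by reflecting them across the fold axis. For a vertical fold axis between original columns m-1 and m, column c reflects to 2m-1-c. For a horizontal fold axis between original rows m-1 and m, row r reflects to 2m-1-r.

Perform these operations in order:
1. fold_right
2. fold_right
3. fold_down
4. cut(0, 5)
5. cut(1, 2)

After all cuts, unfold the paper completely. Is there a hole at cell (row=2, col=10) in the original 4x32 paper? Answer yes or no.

Answer: no

Derivation:
Op 1 fold_right: fold axis v@16; visible region now rows[0,4) x cols[16,32) = 4x16
Op 2 fold_right: fold axis v@24; visible region now rows[0,4) x cols[24,32) = 4x8
Op 3 fold_down: fold axis h@2; visible region now rows[2,4) x cols[24,32) = 2x8
Op 4 cut(0, 5): punch at orig (2,29); cuts so far [(2, 29)]; region rows[2,4) x cols[24,32) = 2x8
Op 5 cut(1, 2): punch at orig (3,26); cuts so far [(2, 29), (3, 26)]; region rows[2,4) x cols[24,32) = 2x8
Unfold 1 (reflect across h@2): 4 holes -> [(0, 26), (1, 29), (2, 29), (3, 26)]
Unfold 2 (reflect across v@24): 8 holes -> [(0, 21), (0, 26), (1, 18), (1, 29), (2, 18), (2, 29), (3, 21), (3, 26)]
Unfold 3 (reflect across v@16): 16 holes -> [(0, 5), (0, 10), (0, 21), (0, 26), (1, 2), (1, 13), (1, 18), (1, 29), (2, 2), (2, 13), (2, 18), (2, 29), (3, 5), (3, 10), (3, 21), (3, 26)]
Holes: [(0, 5), (0, 10), (0, 21), (0, 26), (1, 2), (1, 13), (1, 18), (1, 29), (2, 2), (2, 13), (2, 18), (2, 29), (3, 5), (3, 10), (3, 21), (3, 26)]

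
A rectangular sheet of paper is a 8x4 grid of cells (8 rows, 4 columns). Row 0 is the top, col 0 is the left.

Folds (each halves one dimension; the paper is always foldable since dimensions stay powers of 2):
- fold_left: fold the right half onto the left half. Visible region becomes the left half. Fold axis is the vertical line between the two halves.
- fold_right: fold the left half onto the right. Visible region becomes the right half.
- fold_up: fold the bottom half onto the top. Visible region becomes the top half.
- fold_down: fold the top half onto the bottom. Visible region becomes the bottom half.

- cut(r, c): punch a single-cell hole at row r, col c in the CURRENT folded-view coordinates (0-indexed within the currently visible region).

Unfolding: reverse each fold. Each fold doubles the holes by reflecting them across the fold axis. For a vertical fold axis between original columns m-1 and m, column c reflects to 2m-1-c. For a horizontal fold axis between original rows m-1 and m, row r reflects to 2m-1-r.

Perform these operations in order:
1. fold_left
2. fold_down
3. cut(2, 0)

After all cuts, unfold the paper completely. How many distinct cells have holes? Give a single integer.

Op 1 fold_left: fold axis v@2; visible region now rows[0,8) x cols[0,2) = 8x2
Op 2 fold_down: fold axis h@4; visible region now rows[4,8) x cols[0,2) = 4x2
Op 3 cut(2, 0): punch at orig (6,0); cuts so far [(6, 0)]; region rows[4,8) x cols[0,2) = 4x2
Unfold 1 (reflect across h@4): 2 holes -> [(1, 0), (6, 0)]
Unfold 2 (reflect across v@2): 4 holes -> [(1, 0), (1, 3), (6, 0), (6, 3)]

Answer: 4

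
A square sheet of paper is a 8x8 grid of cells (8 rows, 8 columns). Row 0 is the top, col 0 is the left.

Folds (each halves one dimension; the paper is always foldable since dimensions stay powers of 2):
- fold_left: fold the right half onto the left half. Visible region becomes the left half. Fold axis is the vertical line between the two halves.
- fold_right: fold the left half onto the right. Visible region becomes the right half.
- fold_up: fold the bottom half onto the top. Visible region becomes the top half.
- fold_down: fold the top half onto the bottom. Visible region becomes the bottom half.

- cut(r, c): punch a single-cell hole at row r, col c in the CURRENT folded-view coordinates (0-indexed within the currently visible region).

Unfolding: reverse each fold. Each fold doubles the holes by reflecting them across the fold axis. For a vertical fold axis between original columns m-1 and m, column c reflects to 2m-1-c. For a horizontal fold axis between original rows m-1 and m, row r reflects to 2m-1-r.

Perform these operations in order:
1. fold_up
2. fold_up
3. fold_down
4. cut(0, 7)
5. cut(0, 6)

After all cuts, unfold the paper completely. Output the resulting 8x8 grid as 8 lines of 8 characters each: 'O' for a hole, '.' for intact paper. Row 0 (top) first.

Answer: ......OO
......OO
......OO
......OO
......OO
......OO
......OO
......OO

Derivation:
Op 1 fold_up: fold axis h@4; visible region now rows[0,4) x cols[0,8) = 4x8
Op 2 fold_up: fold axis h@2; visible region now rows[0,2) x cols[0,8) = 2x8
Op 3 fold_down: fold axis h@1; visible region now rows[1,2) x cols[0,8) = 1x8
Op 4 cut(0, 7): punch at orig (1,7); cuts so far [(1, 7)]; region rows[1,2) x cols[0,8) = 1x8
Op 5 cut(0, 6): punch at orig (1,6); cuts so far [(1, 6), (1, 7)]; region rows[1,2) x cols[0,8) = 1x8
Unfold 1 (reflect across h@1): 4 holes -> [(0, 6), (0, 7), (1, 6), (1, 7)]
Unfold 2 (reflect across h@2): 8 holes -> [(0, 6), (0, 7), (1, 6), (1, 7), (2, 6), (2, 7), (3, 6), (3, 7)]
Unfold 3 (reflect across h@4): 16 holes -> [(0, 6), (0, 7), (1, 6), (1, 7), (2, 6), (2, 7), (3, 6), (3, 7), (4, 6), (4, 7), (5, 6), (5, 7), (6, 6), (6, 7), (7, 6), (7, 7)]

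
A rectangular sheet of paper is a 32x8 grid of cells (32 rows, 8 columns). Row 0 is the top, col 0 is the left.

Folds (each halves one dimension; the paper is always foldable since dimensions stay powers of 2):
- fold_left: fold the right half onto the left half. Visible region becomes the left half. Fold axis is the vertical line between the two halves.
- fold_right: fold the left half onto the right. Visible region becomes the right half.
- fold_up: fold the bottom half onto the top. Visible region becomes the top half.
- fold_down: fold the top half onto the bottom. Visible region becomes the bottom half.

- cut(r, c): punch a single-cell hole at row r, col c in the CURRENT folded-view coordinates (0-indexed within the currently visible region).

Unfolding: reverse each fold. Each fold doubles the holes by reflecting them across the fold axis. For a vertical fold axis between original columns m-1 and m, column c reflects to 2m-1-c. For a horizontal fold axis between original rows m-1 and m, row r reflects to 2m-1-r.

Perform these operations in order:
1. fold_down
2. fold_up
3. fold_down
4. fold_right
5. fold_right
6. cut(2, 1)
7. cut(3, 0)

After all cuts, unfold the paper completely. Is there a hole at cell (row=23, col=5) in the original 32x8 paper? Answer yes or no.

Op 1 fold_down: fold axis h@16; visible region now rows[16,32) x cols[0,8) = 16x8
Op 2 fold_up: fold axis h@24; visible region now rows[16,24) x cols[0,8) = 8x8
Op 3 fold_down: fold axis h@20; visible region now rows[20,24) x cols[0,8) = 4x8
Op 4 fold_right: fold axis v@4; visible region now rows[20,24) x cols[4,8) = 4x4
Op 5 fold_right: fold axis v@6; visible region now rows[20,24) x cols[6,8) = 4x2
Op 6 cut(2, 1): punch at orig (22,7); cuts so far [(22, 7)]; region rows[20,24) x cols[6,8) = 4x2
Op 7 cut(3, 0): punch at orig (23,6); cuts so far [(22, 7), (23, 6)]; region rows[20,24) x cols[6,8) = 4x2
Unfold 1 (reflect across v@6): 4 holes -> [(22, 4), (22, 7), (23, 5), (23, 6)]
Unfold 2 (reflect across v@4): 8 holes -> [(22, 0), (22, 3), (22, 4), (22, 7), (23, 1), (23, 2), (23, 5), (23, 6)]
Unfold 3 (reflect across h@20): 16 holes -> [(16, 1), (16, 2), (16, 5), (16, 6), (17, 0), (17, 3), (17, 4), (17, 7), (22, 0), (22, 3), (22, 4), (22, 7), (23, 1), (23, 2), (23, 5), (23, 6)]
Unfold 4 (reflect across h@24): 32 holes -> [(16, 1), (16, 2), (16, 5), (16, 6), (17, 0), (17, 3), (17, 4), (17, 7), (22, 0), (22, 3), (22, 4), (22, 7), (23, 1), (23, 2), (23, 5), (23, 6), (24, 1), (24, 2), (24, 5), (24, 6), (25, 0), (25, 3), (25, 4), (25, 7), (30, 0), (30, 3), (30, 4), (30, 7), (31, 1), (31, 2), (31, 5), (31, 6)]
Unfold 5 (reflect across h@16): 64 holes -> [(0, 1), (0, 2), (0, 5), (0, 6), (1, 0), (1, 3), (1, 4), (1, 7), (6, 0), (6, 3), (6, 4), (6, 7), (7, 1), (7, 2), (7, 5), (7, 6), (8, 1), (8, 2), (8, 5), (8, 6), (9, 0), (9, 3), (9, 4), (9, 7), (14, 0), (14, 3), (14, 4), (14, 7), (15, 1), (15, 2), (15, 5), (15, 6), (16, 1), (16, 2), (16, 5), (16, 6), (17, 0), (17, 3), (17, 4), (17, 7), (22, 0), (22, 3), (22, 4), (22, 7), (23, 1), (23, 2), (23, 5), (23, 6), (24, 1), (24, 2), (24, 5), (24, 6), (25, 0), (25, 3), (25, 4), (25, 7), (30, 0), (30, 3), (30, 4), (30, 7), (31, 1), (31, 2), (31, 5), (31, 6)]
Holes: [(0, 1), (0, 2), (0, 5), (0, 6), (1, 0), (1, 3), (1, 4), (1, 7), (6, 0), (6, 3), (6, 4), (6, 7), (7, 1), (7, 2), (7, 5), (7, 6), (8, 1), (8, 2), (8, 5), (8, 6), (9, 0), (9, 3), (9, 4), (9, 7), (14, 0), (14, 3), (14, 4), (14, 7), (15, 1), (15, 2), (15, 5), (15, 6), (16, 1), (16, 2), (16, 5), (16, 6), (17, 0), (17, 3), (17, 4), (17, 7), (22, 0), (22, 3), (22, 4), (22, 7), (23, 1), (23, 2), (23, 5), (23, 6), (24, 1), (24, 2), (24, 5), (24, 6), (25, 0), (25, 3), (25, 4), (25, 7), (30, 0), (30, 3), (30, 4), (30, 7), (31, 1), (31, 2), (31, 5), (31, 6)]

Answer: yes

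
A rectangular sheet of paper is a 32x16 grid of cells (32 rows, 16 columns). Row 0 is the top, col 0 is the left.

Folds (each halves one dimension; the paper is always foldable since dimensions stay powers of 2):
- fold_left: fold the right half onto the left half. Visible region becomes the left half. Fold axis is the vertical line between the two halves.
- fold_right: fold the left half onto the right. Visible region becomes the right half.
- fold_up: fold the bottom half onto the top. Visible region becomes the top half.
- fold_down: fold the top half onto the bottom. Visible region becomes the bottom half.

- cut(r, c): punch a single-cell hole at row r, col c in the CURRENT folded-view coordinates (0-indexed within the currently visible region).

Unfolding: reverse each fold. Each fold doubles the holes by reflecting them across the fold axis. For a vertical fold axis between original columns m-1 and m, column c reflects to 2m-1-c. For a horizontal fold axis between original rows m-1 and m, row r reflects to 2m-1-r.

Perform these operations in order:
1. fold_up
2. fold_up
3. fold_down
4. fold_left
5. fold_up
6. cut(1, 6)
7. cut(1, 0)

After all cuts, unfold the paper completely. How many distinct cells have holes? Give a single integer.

Op 1 fold_up: fold axis h@16; visible region now rows[0,16) x cols[0,16) = 16x16
Op 2 fold_up: fold axis h@8; visible region now rows[0,8) x cols[0,16) = 8x16
Op 3 fold_down: fold axis h@4; visible region now rows[4,8) x cols[0,16) = 4x16
Op 4 fold_left: fold axis v@8; visible region now rows[4,8) x cols[0,8) = 4x8
Op 5 fold_up: fold axis h@6; visible region now rows[4,6) x cols[0,8) = 2x8
Op 6 cut(1, 6): punch at orig (5,6); cuts so far [(5, 6)]; region rows[4,6) x cols[0,8) = 2x8
Op 7 cut(1, 0): punch at orig (5,0); cuts so far [(5, 0), (5, 6)]; region rows[4,6) x cols[0,8) = 2x8
Unfold 1 (reflect across h@6): 4 holes -> [(5, 0), (5, 6), (6, 0), (6, 6)]
Unfold 2 (reflect across v@8): 8 holes -> [(5, 0), (5, 6), (5, 9), (5, 15), (6, 0), (6, 6), (6, 9), (6, 15)]
Unfold 3 (reflect across h@4): 16 holes -> [(1, 0), (1, 6), (1, 9), (1, 15), (2, 0), (2, 6), (2, 9), (2, 15), (5, 0), (5, 6), (5, 9), (5, 15), (6, 0), (6, 6), (6, 9), (6, 15)]
Unfold 4 (reflect across h@8): 32 holes -> [(1, 0), (1, 6), (1, 9), (1, 15), (2, 0), (2, 6), (2, 9), (2, 15), (5, 0), (5, 6), (5, 9), (5, 15), (6, 0), (6, 6), (6, 9), (6, 15), (9, 0), (9, 6), (9, 9), (9, 15), (10, 0), (10, 6), (10, 9), (10, 15), (13, 0), (13, 6), (13, 9), (13, 15), (14, 0), (14, 6), (14, 9), (14, 15)]
Unfold 5 (reflect across h@16): 64 holes -> [(1, 0), (1, 6), (1, 9), (1, 15), (2, 0), (2, 6), (2, 9), (2, 15), (5, 0), (5, 6), (5, 9), (5, 15), (6, 0), (6, 6), (6, 9), (6, 15), (9, 0), (9, 6), (9, 9), (9, 15), (10, 0), (10, 6), (10, 9), (10, 15), (13, 0), (13, 6), (13, 9), (13, 15), (14, 0), (14, 6), (14, 9), (14, 15), (17, 0), (17, 6), (17, 9), (17, 15), (18, 0), (18, 6), (18, 9), (18, 15), (21, 0), (21, 6), (21, 9), (21, 15), (22, 0), (22, 6), (22, 9), (22, 15), (25, 0), (25, 6), (25, 9), (25, 15), (26, 0), (26, 6), (26, 9), (26, 15), (29, 0), (29, 6), (29, 9), (29, 15), (30, 0), (30, 6), (30, 9), (30, 15)]

Answer: 64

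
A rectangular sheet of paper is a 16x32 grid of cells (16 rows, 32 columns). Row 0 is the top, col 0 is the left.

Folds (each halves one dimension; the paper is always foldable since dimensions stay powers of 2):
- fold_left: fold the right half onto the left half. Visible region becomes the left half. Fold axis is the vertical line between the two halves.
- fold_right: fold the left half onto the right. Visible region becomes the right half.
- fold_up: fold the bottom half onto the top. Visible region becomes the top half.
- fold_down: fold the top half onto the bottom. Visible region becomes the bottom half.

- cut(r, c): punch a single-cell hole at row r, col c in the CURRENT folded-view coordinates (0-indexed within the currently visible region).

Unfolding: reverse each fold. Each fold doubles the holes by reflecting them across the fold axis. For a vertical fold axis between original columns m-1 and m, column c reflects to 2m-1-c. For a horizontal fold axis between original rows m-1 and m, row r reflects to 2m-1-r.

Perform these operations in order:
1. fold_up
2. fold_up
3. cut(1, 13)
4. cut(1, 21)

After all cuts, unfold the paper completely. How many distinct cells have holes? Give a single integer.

Op 1 fold_up: fold axis h@8; visible region now rows[0,8) x cols[0,32) = 8x32
Op 2 fold_up: fold axis h@4; visible region now rows[0,4) x cols[0,32) = 4x32
Op 3 cut(1, 13): punch at orig (1,13); cuts so far [(1, 13)]; region rows[0,4) x cols[0,32) = 4x32
Op 4 cut(1, 21): punch at orig (1,21); cuts so far [(1, 13), (1, 21)]; region rows[0,4) x cols[0,32) = 4x32
Unfold 1 (reflect across h@4): 4 holes -> [(1, 13), (1, 21), (6, 13), (6, 21)]
Unfold 2 (reflect across h@8): 8 holes -> [(1, 13), (1, 21), (6, 13), (6, 21), (9, 13), (9, 21), (14, 13), (14, 21)]

Answer: 8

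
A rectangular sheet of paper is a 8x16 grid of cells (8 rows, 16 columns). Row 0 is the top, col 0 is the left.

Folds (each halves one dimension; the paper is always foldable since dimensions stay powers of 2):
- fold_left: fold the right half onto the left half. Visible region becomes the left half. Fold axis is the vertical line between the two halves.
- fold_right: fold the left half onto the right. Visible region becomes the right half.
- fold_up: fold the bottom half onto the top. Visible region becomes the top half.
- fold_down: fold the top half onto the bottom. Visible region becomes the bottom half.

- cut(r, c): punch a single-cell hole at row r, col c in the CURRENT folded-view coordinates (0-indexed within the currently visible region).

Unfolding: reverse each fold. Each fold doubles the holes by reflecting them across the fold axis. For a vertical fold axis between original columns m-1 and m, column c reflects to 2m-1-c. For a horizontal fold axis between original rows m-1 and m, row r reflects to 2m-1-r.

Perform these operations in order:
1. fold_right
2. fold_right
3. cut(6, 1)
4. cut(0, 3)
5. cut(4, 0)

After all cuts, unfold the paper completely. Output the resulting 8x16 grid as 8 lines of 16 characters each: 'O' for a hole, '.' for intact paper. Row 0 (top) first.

Op 1 fold_right: fold axis v@8; visible region now rows[0,8) x cols[8,16) = 8x8
Op 2 fold_right: fold axis v@12; visible region now rows[0,8) x cols[12,16) = 8x4
Op 3 cut(6, 1): punch at orig (6,13); cuts so far [(6, 13)]; region rows[0,8) x cols[12,16) = 8x4
Op 4 cut(0, 3): punch at orig (0,15); cuts so far [(0, 15), (6, 13)]; region rows[0,8) x cols[12,16) = 8x4
Op 5 cut(4, 0): punch at orig (4,12); cuts so far [(0, 15), (4, 12), (6, 13)]; region rows[0,8) x cols[12,16) = 8x4
Unfold 1 (reflect across v@12): 6 holes -> [(0, 8), (0, 15), (4, 11), (4, 12), (6, 10), (6, 13)]
Unfold 2 (reflect across v@8): 12 holes -> [(0, 0), (0, 7), (0, 8), (0, 15), (4, 3), (4, 4), (4, 11), (4, 12), (6, 2), (6, 5), (6, 10), (6, 13)]

Answer: O......OO......O
................
................
................
...OO......OO...
................
..O..O....O..O..
................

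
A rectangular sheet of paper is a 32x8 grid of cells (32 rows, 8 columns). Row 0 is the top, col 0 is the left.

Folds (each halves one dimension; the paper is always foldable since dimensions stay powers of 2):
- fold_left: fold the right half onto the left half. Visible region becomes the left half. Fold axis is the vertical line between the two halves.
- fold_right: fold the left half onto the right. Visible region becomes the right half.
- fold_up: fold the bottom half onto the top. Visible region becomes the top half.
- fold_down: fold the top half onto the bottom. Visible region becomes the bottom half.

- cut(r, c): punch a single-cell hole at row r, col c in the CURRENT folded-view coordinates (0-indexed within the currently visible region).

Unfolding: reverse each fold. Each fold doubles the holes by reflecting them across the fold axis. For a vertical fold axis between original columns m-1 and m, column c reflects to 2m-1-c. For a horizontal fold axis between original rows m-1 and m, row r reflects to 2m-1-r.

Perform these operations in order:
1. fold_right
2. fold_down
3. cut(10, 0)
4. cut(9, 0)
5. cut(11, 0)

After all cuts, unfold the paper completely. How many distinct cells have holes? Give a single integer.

Answer: 12

Derivation:
Op 1 fold_right: fold axis v@4; visible region now rows[0,32) x cols[4,8) = 32x4
Op 2 fold_down: fold axis h@16; visible region now rows[16,32) x cols[4,8) = 16x4
Op 3 cut(10, 0): punch at orig (26,4); cuts so far [(26, 4)]; region rows[16,32) x cols[4,8) = 16x4
Op 4 cut(9, 0): punch at orig (25,4); cuts so far [(25, 4), (26, 4)]; region rows[16,32) x cols[4,8) = 16x4
Op 5 cut(11, 0): punch at orig (27,4); cuts so far [(25, 4), (26, 4), (27, 4)]; region rows[16,32) x cols[4,8) = 16x4
Unfold 1 (reflect across h@16): 6 holes -> [(4, 4), (5, 4), (6, 4), (25, 4), (26, 4), (27, 4)]
Unfold 2 (reflect across v@4): 12 holes -> [(4, 3), (4, 4), (5, 3), (5, 4), (6, 3), (6, 4), (25, 3), (25, 4), (26, 3), (26, 4), (27, 3), (27, 4)]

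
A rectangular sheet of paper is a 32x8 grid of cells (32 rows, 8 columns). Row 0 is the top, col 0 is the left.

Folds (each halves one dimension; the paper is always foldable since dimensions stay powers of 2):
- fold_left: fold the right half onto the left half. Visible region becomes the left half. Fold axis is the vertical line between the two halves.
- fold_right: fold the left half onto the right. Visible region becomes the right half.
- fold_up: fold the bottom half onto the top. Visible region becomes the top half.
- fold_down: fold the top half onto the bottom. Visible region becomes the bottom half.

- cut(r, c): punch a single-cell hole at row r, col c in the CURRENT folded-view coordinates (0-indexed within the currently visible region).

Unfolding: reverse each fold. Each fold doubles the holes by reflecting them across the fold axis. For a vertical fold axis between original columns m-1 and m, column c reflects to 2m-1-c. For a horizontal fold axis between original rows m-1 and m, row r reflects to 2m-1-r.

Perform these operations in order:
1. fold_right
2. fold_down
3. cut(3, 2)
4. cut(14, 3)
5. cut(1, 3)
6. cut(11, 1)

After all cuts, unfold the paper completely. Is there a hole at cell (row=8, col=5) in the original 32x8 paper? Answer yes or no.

Answer: no

Derivation:
Op 1 fold_right: fold axis v@4; visible region now rows[0,32) x cols[4,8) = 32x4
Op 2 fold_down: fold axis h@16; visible region now rows[16,32) x cols[4,8) = 16x4
Op 3 cut(3, 2): punch at orig (19,6); cuts so far [(19, 6)]; region rows[16,32) x cols[4,8) = 16x4
Op 4 cut(14, 3): punch at orig (30,7); cuts so far [(19, 6), (30, 7)]; region rows[16,32) x cols[4,8) = 16x4
Op 5 cut(1, 3): punch at orig (17,7); cuts so far [(17, 7), (19, 6), (30, 7)]; region rows[16,32) x cols[4,8) = 16x4
Op 6 cut(11, 1): punch at orig (27,5); cuts so far [(17, 7), (19, 6), (27, 5), (30, 7)]; region rows[16,32) x cols[4,8) = 16x4
Unfold 1 (reflect across h@16): 8 holes -> [(1, 7), (4, 5), (12, 6), (14, 7), (17, 7), (19, 6), (27, 5), (30, 7)]
Unfold 2 (reflect across v@4): 16 holes -> [(1, 0), (1, 7), (4, 2), (4, 5), (12, 1), (12, 6), (14, 0), (14, 7), (17, 0), (17, 7), (19, 1), (19, 6), (27, 2), (27, 5), (30, 0), (30, 7)]
Holes: [(1, 0), (1, 7), (4, 2), (4, 5), (12, 1), (12, 6), (14, 0), (14, 7), (17, 0), (17, 7), (19, 1), (19, 6), (27, 2), (27, 5), (30, 0), (30, 7)]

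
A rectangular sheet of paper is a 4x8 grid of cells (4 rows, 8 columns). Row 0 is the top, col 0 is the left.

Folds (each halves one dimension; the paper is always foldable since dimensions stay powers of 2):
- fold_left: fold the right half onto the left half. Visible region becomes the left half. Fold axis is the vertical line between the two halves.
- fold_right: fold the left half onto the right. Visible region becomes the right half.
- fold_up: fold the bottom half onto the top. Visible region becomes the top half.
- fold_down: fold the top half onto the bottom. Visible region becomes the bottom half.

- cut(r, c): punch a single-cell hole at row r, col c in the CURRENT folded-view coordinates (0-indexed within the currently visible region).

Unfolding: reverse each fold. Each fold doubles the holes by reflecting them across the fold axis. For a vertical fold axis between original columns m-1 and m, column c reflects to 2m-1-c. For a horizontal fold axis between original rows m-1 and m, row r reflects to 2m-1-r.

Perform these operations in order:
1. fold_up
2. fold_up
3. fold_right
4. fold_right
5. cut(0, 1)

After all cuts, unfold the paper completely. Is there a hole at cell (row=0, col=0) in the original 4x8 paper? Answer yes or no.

Op 1 fold_up: fold axis h@2; visible region now rows[0,2) x cols[0,8) = 2x8
Op 2 fold_up: fold axis h@1; visible region now rows[0,1) x cols[0,8) = 1x8
Op 3 fold_right: fold axis v@4; visible region now rows[0,1) x cols[4,8) = 1x4
Op 4 fold_right: fold axis v@6; visible region now rows[0,1) x cols[6,8) = 1x2
Op 5 cut(0, 1): punch at orig (0,7); cuts so far [(0, 7)]; region rows[0,1) x cols[6,8) = 1x2
Unfold 1 (reflect across v@6): 2 holes -> [(0, 4), (0, 7)]
Unfold 2 (reflect across v@4): 4 holes -> [(0, 0), (0, 3), (0, 4), (0, 7)]
Unfold 3 (reflect across h@1): 8 holes -> [(0, 0), (0, 3), (0, 4), (0, 7), (1, 0), (1, 3), (1, 4), (1, 7)]
Unfold 4 (reflect across h@2): 16 holes -> [(0, 0), (0, 3), (0, 4), (0, 7), (1, 0), (1, 3), (1, 4), (1, 7), (2, 0), (2, 3), (2, 4), (2, 7), (3, 0), (3, 3), (3, 4), (3, 7)]
Holes: [(0, 0), (0, 3), (0, 4), (0, 7), (1, 0), (1, 3), (1, 4), (1, 7), (2, 0), (2, 3), (2, 4), (2, 7), (3, 0), (3, 3), (3, 4), (3, 7)]

Answer: yes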